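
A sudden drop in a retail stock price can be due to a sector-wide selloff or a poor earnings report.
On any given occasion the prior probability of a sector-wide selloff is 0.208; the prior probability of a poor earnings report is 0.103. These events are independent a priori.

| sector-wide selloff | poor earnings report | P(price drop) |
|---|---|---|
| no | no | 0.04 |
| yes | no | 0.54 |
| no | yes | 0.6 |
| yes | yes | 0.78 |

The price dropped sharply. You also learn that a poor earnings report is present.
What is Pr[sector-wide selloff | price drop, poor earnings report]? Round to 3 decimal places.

For the numerator, keep only sector-wide selloff=true terms: 0.78×0.208 = 0.162240
The normalizing constant is 0.6×0.792 + 0.78×0.208 = 0.637440
P(sector-wide selloff | price drop, poor earnings report) = 0.162240/0.637440 ≈ 0.255

Pr[sector-wide selloff | price drop, poor earnings report] ≈ 0.255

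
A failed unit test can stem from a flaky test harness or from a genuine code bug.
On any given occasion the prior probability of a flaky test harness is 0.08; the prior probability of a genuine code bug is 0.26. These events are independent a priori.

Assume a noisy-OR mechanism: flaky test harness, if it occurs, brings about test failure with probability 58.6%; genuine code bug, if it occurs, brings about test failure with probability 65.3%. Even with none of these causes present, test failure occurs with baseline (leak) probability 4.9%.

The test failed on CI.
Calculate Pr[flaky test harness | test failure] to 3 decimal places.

Pr[flaky test harness | test failure] ≈ 0.218

Under noisy-OR, P(test failure | causes) = 1 − (1−0.049)·∏(1−qᵢ) over the active causes.
Numerator (weight on configurations with flaky test harness): 0.035892 + 0.017958 = 0.053850
The normalizing constant is 0.049×0.92×0.74 + 0.670003×0.92×0.26 + 0.606286×0.08×0.74 + 0.863381×0.08×0.26 = 0.247474
Posterior = 0.053850 / 0.247474 ≈ 0.218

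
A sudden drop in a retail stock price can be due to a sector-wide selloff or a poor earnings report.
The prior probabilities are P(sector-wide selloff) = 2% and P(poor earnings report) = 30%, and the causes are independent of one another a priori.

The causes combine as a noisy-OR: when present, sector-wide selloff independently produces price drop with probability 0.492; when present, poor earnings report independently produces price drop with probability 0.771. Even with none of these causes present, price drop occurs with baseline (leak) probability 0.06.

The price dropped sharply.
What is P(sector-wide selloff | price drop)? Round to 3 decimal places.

Under noisy-OR, P(price drop | causes) = 1 − (1−0.06)·∏(1−qᵢ) over the active causes.
P(price drop) = 0.06*0.98*0.7 + 0.78474*0.98*0.3 + 0.52248*0.02*0.7 + 0.890648*0.02*0.3 = 0.041160 + 0.230714 + 0.007315 + 0.005344 = 0.284533
Of this, 0.012659 comes from 0.007315 + 0.005344 (the sector-wide selloff=true cases).
Hence the posterior is 0.012659/0.284533 ≈ 0.044.

P(sector-wide selloff | price drop) ≈ 0.044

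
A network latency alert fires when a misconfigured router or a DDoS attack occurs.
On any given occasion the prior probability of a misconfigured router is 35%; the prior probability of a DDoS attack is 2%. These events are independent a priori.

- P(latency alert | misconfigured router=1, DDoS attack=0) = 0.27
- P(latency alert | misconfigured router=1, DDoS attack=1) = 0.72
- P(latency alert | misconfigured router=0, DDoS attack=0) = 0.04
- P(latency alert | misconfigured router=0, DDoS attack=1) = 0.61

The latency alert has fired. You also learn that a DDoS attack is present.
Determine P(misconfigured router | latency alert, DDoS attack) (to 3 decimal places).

Numerator (weight on configurations with misconfigured router): 0.72*0.35 = 0.252000
The normalizing constant is 0.61*0.65 + 0.72*0.35 = 0.648500
P(misconfigured router | latency alert, DDoS attack) = 0.252000/0.648500 ≈ 0.389

P(misconfigured router | latency alert, DDoS attack) ≈ 0.389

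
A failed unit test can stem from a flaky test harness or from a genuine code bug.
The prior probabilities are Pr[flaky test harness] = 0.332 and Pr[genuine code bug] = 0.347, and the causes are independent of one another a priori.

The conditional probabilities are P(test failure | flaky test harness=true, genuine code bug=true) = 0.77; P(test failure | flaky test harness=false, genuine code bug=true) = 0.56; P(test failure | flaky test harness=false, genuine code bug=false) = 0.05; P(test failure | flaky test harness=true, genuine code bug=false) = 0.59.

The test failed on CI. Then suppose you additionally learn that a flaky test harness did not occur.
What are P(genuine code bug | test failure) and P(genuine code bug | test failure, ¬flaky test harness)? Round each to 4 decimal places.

P(test failure) = 0.05×0.668×0.653 + 0.56×0.668×0.347 + 0.59×0.332×0.653 + 0.77×0.332×0.347 = 0.021810 + 0.129806 + 0.127910 + 0.088707 = 0.368233
Of this, 0.218513 comes from 0.129806 + 0.088707 (the genuine code bug=true cases).
So P(genuine code bug | test failure) = 0.218513/0.368233 ≈ 0.5934.

Now condition on the additional information:
Numerator (weight on configurations with genuine code bug): 0.56·0.347 = 0.194320
Denominator P(test failure | ¬flaky test harness): 0.05·0.653 + 0.56·0.347 = 0.226970
P(genuine code bug | test failure, ¬flaky test harness) = 0.194320/0.226970 ≈ 0.8561

P(genuine code bug | test failure) ≈ 0.5934; P(genuine code bug | test failure, ¬flaky test harness) ≈ 0.8561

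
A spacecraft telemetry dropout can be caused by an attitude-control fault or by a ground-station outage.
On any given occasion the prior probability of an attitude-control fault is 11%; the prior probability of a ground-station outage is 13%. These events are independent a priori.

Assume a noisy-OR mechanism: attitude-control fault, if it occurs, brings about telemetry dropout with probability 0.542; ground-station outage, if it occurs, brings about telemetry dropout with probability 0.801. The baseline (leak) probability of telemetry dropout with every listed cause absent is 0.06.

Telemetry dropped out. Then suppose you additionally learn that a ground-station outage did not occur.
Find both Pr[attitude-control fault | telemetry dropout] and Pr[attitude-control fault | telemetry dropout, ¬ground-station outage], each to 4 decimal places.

Under noisy-OR, P(telemetry dropout | causes) = 1 − (1−0.06)·∏(1−qᵢ) over the active causes.
By total probability over the 4 (attitude-control fault, ground-station outage) configurations:
  P(telemetry dropout) = 0.06*0.89*0.87 + 0.81294*0.89*0.13 + 0.56948*0.11*0.87 + 0.914327*0.11*0.13
        = 0.046458 + 0.094057 + 0.054499 + 0.013075 = 0.208089
Configurations with attitude-control fault contribute 0.067574, so
  P(attitude-control fault | telemetry dropout) = 0.067574 / 0.208089 ≈ 0.3247

Now also conditioning on ground-station outage≠true:
P(telemetry dropout | ¬ground-station outage) = 0.06*0.89 + 0.56948*0.11 = 0.053400 + 0.062643 = 0.116043
The attitude-control fault-present share is 0.56948*0.11 = 0.062643.
Hence the posterior is 0.062643/0.116043 ≈ 0.5398.
Ruling out ground-station outage raises the posterior on attitude-control fault — the flip side of explaining away.

Pr[attitude-control fault | telemetry dropout] ≈ 0.3247; Pr[attitude-control fault | telemetry dropout, ¬ground-station outage] ≈ 0.5398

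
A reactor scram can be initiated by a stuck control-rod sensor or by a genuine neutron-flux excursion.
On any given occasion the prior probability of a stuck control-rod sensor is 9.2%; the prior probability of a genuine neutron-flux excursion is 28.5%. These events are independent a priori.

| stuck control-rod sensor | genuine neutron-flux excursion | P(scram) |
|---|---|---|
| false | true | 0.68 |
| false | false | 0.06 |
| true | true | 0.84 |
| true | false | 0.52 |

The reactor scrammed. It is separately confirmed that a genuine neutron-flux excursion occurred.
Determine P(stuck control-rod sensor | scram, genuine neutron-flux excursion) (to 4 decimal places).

P(scram | genuine neutron-flux excursion) = 0.68×0.908 + 0.84×0.092 = 0.617440 + 0.077280 = 0.694720
Of this, 0.077280 comes from 0.84×0.092 (the stuck control-rod sensor=true cases).
P(stuck control-rod sensor | scram, genuine neutron-flux excursion) = 0.077280 / 0.694720 ≈ 0.1112

P(stuck control-rod sensor | scram, genuine neutron-flux excursion) ≈ 0.1112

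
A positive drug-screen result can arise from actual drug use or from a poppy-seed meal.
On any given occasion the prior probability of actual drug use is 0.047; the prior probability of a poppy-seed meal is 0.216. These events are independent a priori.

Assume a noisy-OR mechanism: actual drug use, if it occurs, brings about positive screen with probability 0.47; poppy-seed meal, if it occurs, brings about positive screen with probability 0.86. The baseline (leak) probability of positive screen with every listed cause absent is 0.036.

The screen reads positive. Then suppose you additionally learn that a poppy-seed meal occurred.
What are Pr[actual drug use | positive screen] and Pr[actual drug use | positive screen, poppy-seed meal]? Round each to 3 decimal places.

Under noisy-OR, P(positive screen | causes) = 1 − (1−0.036)·∏(1−qᵢ) over the active causes.
By total probability over the 4 (actual drug use, poppy-seed meal) configurations:
  P(positive screen) = 0.036*0.953*0.784 + 0.86504*0.953*0.216 + 0.48908*0.047*0.784 + 0.928471*0.047*0.216
        = 0.026897 + 0.178067 + 0.018022 + 0.009426 = 0.232412
The terms with actual drug use present sum to 0.027448, so
  P(actual drug use | positive screen) = 0.027448 / 0.232412 ≈ 0.118

With the extra evidence:
Numerator (weight on configurations with actual drug use): 0.928471*0.047 = 0.043638
Normalizer over all consistent configurations: 0.86504*0.953 + 0.928471*0.047 = 0.868021
Posterior = 0.043638 / 0.868021 ≈ 0.050
Conditioning on poppy-seed meal lowers the posterior on actual drug use: the classic explaining-away effect in a common-effect structure.

Pr[actual drug use | positive screen] ≈ 0.118; Pr[actual drug use | positive screen, poppy-seed meal] ≈ 0.050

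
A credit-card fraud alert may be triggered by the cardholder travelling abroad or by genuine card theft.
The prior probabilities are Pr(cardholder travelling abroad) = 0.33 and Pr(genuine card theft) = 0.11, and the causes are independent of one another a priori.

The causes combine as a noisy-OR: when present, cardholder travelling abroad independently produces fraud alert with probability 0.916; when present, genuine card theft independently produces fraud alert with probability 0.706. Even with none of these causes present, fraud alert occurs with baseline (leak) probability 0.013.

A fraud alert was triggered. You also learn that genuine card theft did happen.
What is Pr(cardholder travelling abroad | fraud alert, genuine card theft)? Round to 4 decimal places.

Under noisy-OR, P(fraud alert | causes) = 1 − (1−0.013)·∏(1−qᵢ) over the active causes.
P(fraud alert | genuine card theft) = 0.709822*0.67 + 0.975625*0.33 = 0.475581 + 0.321956 = 0.797537
Restricting to configurations with cardholder travelling abroad present: 0.975625*0.33 = 0.321956.
P(cardholder travelling abroad | fraud alert, genuine card theft) = 0.321956 / 0.797537 ≈ 0.4037

Pr(cardholder travelling abroad | fraud alert, genuine card theft) ≈ 0.4037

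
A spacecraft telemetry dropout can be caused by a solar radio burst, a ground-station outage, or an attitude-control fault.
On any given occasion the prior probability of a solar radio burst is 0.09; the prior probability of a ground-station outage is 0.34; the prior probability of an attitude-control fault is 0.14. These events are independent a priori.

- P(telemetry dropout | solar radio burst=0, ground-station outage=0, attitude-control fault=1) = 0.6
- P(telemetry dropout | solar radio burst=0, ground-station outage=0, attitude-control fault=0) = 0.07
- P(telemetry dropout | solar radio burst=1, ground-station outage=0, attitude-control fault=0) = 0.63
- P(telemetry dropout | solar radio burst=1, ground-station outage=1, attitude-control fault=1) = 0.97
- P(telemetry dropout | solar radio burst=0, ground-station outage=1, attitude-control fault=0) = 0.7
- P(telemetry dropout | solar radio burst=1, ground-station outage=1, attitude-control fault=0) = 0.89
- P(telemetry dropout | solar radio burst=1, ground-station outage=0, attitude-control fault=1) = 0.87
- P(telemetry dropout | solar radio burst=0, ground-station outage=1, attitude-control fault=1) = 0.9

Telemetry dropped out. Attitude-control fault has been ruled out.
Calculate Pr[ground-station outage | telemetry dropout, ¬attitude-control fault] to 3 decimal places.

Pr[ground-station outage | telemetry dropout, ¬attitude-control fault] ≈ 0.754

By total probability over the 4 (solar radio burst, ground-station outage) configurations:
  P(telemetry dropout | ¬attitude-control fault) = 0.07*0.91*0.66 + 0.7*0.91*0.34 + 0.63*0.09*0.66 + 0.89*0.09*0.34
        = 0.042042 + 0.216580 + 0.037422 + 0.027234 = 0.323278
The terms with ground-station outage present sum to 0.243814, so
  P(ground-station outage | telemetry dropout, ¬attitude-control fault) = 0.243814 / 0.323278 ≈ 0.754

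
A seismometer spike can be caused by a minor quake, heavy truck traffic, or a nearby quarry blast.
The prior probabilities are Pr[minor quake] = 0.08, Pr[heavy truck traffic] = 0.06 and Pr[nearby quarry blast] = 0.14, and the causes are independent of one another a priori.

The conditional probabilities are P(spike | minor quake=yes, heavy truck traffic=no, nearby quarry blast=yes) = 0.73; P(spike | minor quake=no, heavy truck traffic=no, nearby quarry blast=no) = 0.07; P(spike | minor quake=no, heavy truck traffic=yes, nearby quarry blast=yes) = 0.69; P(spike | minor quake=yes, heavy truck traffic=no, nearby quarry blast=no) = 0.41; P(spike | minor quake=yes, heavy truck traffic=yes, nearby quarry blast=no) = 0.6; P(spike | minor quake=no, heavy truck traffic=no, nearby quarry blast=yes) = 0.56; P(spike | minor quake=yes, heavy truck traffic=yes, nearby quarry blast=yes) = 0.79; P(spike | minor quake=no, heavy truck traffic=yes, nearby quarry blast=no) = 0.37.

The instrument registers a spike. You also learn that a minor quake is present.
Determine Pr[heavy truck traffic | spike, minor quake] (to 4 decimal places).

Pr[heavy truck traffic | spike, minor quake] ≈ 0.0808

P(spike | minor quake) = 0.41×0.94×0.86 + 0.73×0.94×0.14 + 0.6×0.06×0.86 + 0.79×0.06×0.14 = 0.331444 + 0.096068 + 0.030960 + 0.006636 = 0.465108
Of this, 0.037596 comes from 0.030960 + 0.006636 (the heavy truck traffic=true cases).
So P(heavy truck traffic | spike, minor quake) = 0.037596/0.465108 ≈ 0.0808.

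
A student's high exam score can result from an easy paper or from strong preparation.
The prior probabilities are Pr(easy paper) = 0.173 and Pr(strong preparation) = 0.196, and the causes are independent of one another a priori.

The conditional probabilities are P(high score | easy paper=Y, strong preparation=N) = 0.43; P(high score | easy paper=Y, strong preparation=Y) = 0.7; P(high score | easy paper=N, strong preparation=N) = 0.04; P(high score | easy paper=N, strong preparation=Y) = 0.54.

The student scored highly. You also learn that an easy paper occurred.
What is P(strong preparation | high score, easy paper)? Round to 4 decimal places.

Enumerate both values of strong preparation and weight by the priors:
  P(high score | easy paper) = 0.43·0.804 + 0.7·0.196
        = 0.345720 + 0.137200 = 0.482920
The terms with strong preparation present sum to 0.137200, so
  P(strong preparation | high score, easy paper) = 0.137200 / 0.482920 ≈ 0.2841

P(strong preparation | high score, easy paper) ≈ 0.2841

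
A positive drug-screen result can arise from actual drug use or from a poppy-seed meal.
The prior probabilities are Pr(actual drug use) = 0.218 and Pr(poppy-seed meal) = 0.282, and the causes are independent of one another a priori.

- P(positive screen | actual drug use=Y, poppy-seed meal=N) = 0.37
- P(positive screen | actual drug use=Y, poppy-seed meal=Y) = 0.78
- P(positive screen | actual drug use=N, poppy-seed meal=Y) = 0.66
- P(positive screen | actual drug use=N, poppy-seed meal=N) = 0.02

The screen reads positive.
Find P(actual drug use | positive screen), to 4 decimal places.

P(positive screen) = 0.02·0.782·0.718 + 0.66·0.782·0.282 + 0.37·0.218·0.718 + 0.78·0.218·0.282 = 0.011230 + 0.145546 + 0.057914 + 0.047951 = 0.262641
The actual drug use-present share is 0.057914 + 0.047951 = 0.105865.
Hence the posterior is 0.105865/0.262641 ≈ 0.4031.

P(actual drug use | positive screen) ≈ 0.4031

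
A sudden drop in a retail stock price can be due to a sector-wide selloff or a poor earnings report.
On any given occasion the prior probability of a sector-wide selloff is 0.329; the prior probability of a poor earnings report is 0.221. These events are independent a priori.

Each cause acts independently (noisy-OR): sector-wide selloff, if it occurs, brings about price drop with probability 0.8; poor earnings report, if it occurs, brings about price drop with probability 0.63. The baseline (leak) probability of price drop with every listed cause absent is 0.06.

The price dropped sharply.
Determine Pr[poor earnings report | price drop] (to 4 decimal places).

Pr[poor earnings report | price drop] ≈ 0.4070

Under noisy-OR, P(price drop | causes) = 1 − (1−0.06)·∏(1−qᵢ) over the active causes.
Enumerate the 4 (sector-wide selloff, poor earnings report) configurations and weight by the priors:
  P(price drop) = 0.06*0.671*0.779 + 0.6522*0.671*0.221 + 0.812*0.329*0.779 + 0.93044*0.329*0.221
        = 0.031363 + 0.096715 + 0.208108 + 0.067651 = 0.403837
Keeping only the poor earnings report-present terms gives 0.164366, so
  P(poor earnings report | price drop) = 0.164366 / 0.403837 ≈ 0.4070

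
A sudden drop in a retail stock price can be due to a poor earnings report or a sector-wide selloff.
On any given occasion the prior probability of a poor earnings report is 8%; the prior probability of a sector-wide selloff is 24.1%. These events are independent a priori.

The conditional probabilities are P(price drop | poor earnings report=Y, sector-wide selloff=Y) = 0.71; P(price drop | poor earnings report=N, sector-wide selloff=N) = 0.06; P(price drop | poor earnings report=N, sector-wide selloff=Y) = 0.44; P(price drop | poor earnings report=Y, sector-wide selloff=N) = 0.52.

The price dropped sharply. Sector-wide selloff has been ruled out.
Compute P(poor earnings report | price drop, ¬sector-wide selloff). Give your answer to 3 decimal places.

By total probability over both values of poor earnings report:
  P(price drop | ¬sector-wide selloff) = 0.06*0.92 + 0.52*0.08
        = 0.055200 + 0.041600 = 0.096800
Configurations with poor earnings report contribute 0.041600, so
  P(poor earnings report | price drop, ¬sector-wide selloff) = 0.041600 / 0.096800 ≈ 0.430

P(poor earnings report | price drop, ¬sector-wide selloff) ≈ 0.430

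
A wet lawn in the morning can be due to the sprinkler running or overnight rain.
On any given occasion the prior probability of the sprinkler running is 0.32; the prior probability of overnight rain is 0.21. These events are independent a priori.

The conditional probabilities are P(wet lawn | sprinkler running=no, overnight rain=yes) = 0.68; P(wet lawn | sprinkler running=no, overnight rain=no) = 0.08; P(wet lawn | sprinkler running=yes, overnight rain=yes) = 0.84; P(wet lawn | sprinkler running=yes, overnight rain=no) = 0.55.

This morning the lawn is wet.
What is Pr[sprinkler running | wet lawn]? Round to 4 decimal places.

Pr[sprinkler running | wet lawn] ≈ 0.5826

Sum P(wet lawn|·) weighted by the priors over the 4 (sprinkler running, overnight rain) configurations:
  P(wet lawn) = 0.08·0.68·0.79 + 0.68·0.68·0.21 + 0.55·0.32·0.79 + 0.84·0.32·0.21
        = 0.042976 + 0.097104 + 0.139040 + 0.056448 = 0.335568
The terms with sprinkler running present sum to 0.195488, so
  P(sprinkler running | wet lawn) = 0.195488 / 0.335568 ≈ 0.5826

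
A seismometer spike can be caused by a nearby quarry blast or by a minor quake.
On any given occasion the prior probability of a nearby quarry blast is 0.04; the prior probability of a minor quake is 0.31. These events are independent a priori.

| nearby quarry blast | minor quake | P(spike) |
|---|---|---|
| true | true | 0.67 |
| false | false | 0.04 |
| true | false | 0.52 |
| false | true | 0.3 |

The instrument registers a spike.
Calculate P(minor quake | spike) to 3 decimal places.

P(spike) = 0.04*0.96*0.69 + 0.3*0.96*0.31 + 0.52*0.04*0.69 + 0.67*0.04*0.31 = 0.026496 + 0.089280 + 0.014352 + 0.008308 = 0.138436
The minor quake-present share is 0.089280 + 0.008308 = 0.097588.
Hence the posterior is 0.097588/0.138436 ≈ 0.705.

P(minor quake | spike) ≈ 0.705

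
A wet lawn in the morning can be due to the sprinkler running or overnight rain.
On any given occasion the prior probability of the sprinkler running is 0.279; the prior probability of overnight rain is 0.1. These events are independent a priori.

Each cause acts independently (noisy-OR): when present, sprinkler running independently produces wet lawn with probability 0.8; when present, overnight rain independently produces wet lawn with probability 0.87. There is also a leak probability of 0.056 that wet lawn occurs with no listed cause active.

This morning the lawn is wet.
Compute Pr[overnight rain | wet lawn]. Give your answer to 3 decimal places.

Under noisy-OR, P(wet lawn | causes) = 1 − (1−0.056)·∏(1−qᵢ) over the active causes.
P(wet lawn) = 0.056×0.721×0.9 + 0.87728×0.721×0.1 + 0.8112×0.279×0.9 + 0.975456×0.279×0.1 = 0.036338 + 0.063252 + 0.203692 + 0.027215 = 0.330497
Of this, 0.090467 comes from 0.063252 + 0.027215 (the overnight rain=true cases).
So P(overnight rain | wet lawn) = 0.090467/0.330497 ≈ 0.274.

Pr[overnight rain | wet lawn] ≈ 0.274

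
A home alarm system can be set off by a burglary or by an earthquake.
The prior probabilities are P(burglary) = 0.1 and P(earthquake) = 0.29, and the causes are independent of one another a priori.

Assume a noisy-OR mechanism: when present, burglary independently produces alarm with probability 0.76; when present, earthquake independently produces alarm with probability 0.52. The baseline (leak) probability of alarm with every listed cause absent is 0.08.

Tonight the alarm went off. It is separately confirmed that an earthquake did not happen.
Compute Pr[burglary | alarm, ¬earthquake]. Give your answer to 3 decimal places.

Pr[burglary | alarm, ¬earthquake] ≈ 0.520

Under noisy-OR, P(alarm | causes) = 1 − (1−0.08)·∏(1−qᵢ) over the active causes.
P(alarm | ¬earthquake) = 0.08×0.9 + 0.7792×0.1 = 0.072000 + 0.077920 = 0.149920
Of this, 0.077920 comes from 0.7792×0.1 (the burglary=true cases).
So P(burglary | alarm, ¬earthquake) = 0.077920/0.149920 ≈ 0.520.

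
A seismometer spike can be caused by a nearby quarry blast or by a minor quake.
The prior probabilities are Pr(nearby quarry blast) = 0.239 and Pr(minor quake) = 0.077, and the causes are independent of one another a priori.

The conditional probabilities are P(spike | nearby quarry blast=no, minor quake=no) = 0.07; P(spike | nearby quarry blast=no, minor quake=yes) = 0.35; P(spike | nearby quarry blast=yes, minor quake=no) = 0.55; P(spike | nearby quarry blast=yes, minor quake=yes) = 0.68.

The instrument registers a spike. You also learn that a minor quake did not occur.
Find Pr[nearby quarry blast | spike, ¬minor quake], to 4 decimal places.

Pr[nearby quarry blast | spike, ¬minor quake] ≈ 0.7116

Sum P(spike|·) weighted by the priors over both values of nearby quarry blast:
  P(spike | ¬minor quake) = 0.07×0.761 + 0.55×0.239
        = 0.053270 + 0.131450 = 0.184720
Keeping only the nearby quarry blast-present terms gives 0.131450, so
  P(nearby quarry blast | spike, ¬minor quake) = 0.131450 / 0.184720 ≈ 0.7116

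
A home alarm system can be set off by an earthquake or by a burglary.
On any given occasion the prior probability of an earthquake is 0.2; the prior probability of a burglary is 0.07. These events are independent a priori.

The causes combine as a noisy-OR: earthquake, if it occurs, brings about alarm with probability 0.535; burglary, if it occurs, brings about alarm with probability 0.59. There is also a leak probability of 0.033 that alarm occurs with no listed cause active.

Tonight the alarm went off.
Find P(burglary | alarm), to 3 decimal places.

P(burglary | alarm) ≈ 0.263

Under noisy-OR, P(alarm | causes) = 1 − (1−0.033)·∏(1−qᵢ) over the active causes.
For the numerator, keep only burglary=true terms: 0.033798 + 0.011419 = 0.045217
Normalizer over all consistent configurations: 0.033·0.8·0.93 + 0.60353·0.8·0.07 + 0.550345·0.2·0.93 + 0.815641·0.2·0.07 = 0.172133
Posterior = 0.045217 / 0.172133 ≈ 0.263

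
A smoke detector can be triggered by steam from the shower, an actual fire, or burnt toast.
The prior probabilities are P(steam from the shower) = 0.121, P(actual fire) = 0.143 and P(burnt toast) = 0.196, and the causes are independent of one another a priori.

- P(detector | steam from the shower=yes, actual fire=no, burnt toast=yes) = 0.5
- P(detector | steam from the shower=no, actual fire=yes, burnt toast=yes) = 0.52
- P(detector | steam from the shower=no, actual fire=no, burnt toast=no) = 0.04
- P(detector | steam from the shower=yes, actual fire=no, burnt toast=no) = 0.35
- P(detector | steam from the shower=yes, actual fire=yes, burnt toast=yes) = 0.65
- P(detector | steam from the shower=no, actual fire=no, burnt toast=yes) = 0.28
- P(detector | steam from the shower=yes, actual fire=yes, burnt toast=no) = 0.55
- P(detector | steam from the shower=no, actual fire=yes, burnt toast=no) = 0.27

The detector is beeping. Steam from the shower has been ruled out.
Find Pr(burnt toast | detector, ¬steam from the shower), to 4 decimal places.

Pr(burnt toast | detector, ¬steam from the shower) ≈ 0.5125

P(detector | ¬steam from the shower) = 0.04·0.857·0.804 + 0.28·0.857·0.196 + 0.27·0.143·0.804 + 0.52·0.143·0.196 = 0.027561 + 0.047032 + 0.031042 + 0.014575 = 0.120210
Restricting to configurations with burnt toast present: 0.047032 + 0.014575 = 0.061607.
So P(burnt toast | detector, ¬steam from the shower) = 0.061607/0.120210 ≈ 0.5125.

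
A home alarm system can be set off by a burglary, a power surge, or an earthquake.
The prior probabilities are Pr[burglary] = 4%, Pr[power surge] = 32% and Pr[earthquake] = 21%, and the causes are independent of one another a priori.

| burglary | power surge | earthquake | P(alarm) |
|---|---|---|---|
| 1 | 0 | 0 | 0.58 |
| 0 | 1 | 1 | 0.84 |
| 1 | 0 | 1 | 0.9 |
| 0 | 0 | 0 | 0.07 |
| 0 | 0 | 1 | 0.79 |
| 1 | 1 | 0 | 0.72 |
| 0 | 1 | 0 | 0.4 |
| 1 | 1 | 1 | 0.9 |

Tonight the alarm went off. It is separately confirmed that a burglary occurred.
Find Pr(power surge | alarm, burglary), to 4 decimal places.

Pr(power surge | alarm, burglary) ≈ 0.3553

Enumerate the 4 (power surge, earthquake) configurations and weight by the priors:
  P(alarm | burglary) = 0.58*0.68*0.79 + 0.9*0.68*0.21 + 0.72*0.32*0.79 + 0.9*0.32*0.21
        = 0.311576 + 0.128520 + 0.182016 + 0.060480 = 0.682592
Keeping only the power surge-present terms gives 0.242496, so
  P(power surge | alarm, burglary) = 0.242496 / 0.682592 ≈ 0.3553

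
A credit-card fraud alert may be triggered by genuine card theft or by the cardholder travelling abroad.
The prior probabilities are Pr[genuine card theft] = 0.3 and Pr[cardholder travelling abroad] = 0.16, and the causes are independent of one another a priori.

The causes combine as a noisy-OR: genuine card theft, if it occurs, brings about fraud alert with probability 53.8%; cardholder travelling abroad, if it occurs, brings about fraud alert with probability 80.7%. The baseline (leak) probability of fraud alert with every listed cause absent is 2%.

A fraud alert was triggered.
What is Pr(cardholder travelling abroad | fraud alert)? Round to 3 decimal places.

Pr(cardholder travelling abroad | fraud alert) ≈ 0.474

Under noisy-OR, P(fraud alert | causes) = 1 − (1−0.02)·∏(1−qᵢ) over the active causes.
P(fraud alert) = 0.02*0.7*0.84 + 0.81086*0.7*0.16 + 0.54724*0.3*0.84 + 0.912617*0.3*0.16 = 0.011760 + 0.090816 + 0.137904 + 0.043806 = 0.284286
The cardholder travelling abroad-present share is 0.090816 + 0.043806 = 0.134622.
P(cardholder travelling abroad | fraud alert) = 0.134622 / 0.284286 ≈ 0.474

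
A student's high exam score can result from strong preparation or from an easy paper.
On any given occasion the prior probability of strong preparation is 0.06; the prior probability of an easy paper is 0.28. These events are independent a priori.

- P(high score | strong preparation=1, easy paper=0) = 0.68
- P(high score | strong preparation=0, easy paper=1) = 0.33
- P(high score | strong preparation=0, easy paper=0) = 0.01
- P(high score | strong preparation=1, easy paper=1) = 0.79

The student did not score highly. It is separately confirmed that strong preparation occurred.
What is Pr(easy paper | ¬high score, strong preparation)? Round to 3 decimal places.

Numerator (weight on configurations with easy paper): 0.21×0.28 = 0.058800
Denominator P(¬high score | strong preparation): 0.32×0.72 + 0.21×0.28 = 0.289200
P(easy paper | ¬high score, strong preparation) = 0.058800/0.289200 ≈ 0.203

Pr(easy paper | ¬high score, strong preparation) ≈ 0.203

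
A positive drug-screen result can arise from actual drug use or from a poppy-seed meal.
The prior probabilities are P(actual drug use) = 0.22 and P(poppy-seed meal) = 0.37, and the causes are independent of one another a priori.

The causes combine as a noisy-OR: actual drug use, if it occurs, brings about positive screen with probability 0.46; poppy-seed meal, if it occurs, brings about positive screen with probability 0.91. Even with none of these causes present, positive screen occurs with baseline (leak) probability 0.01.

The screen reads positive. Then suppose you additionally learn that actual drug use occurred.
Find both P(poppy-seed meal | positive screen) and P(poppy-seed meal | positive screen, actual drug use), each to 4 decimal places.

P(poppy-seed meal | positive screen) ≈ 0.8306; P(poppy-seed meal | positive screen, actual drug use) ≈ 0.5457

Under noisy-OR, P(positive screen | causes) = 1 − (1−0.01)·∏(1−qᵢ) over the active causes.
P(positive screen) = 0.01*0.78*0.63 + 0.9109*0.78*0.37 + 0.4654*0.22*0.63 + 0.951886*0.22*0.37 = 0.004914 + 0.262886 + 0.064504 + 0.077484 = 0.409788
Restricting to configurations with poppy-seed meal present: 0.262886 + 0.077484 = 0.340370.
Hence the posterior is 0.340370/0.409788 ≈ 0.8306.

Now condition on the additional information:
For the numerator, keep only poppy-seed meal=true terms: 0.951886×0.37 = 0.352198
Denominator P(positive screen | actual drug use): 0.4654×0.63 + 0.951886×0.37 = 0.645400
P(poppy-seed meal | positive screen, actual drug use) = 0.352198/0.645400 ≈ 0.5457
— actual drug use explains away the evidence for poppy-seed meal.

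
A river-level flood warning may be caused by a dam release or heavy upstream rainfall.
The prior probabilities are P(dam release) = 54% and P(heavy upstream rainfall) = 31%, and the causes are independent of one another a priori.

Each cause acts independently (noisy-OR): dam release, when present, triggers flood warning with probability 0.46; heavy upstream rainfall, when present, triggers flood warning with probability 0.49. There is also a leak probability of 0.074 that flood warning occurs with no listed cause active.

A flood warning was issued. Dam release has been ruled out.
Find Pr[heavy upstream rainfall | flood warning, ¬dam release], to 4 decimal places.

Pr[heavy upstream rainfall | flood warning, ¬dam release] ≈ 0.7621

Under noisy-OR, P(flood warning | causes) = 1 − (1−0.074)·∏(1−qᵢ) over the active causes.
For the numerator, keep only heavy upstream rainfall=true terms: 0.52774×0.31 = 0.163599
The normalizing constant is 0.074×0.69 + 0.52774×0.31 = 0.214659
Posterior = 0.163599 / 0.214659 ≈ 0.7621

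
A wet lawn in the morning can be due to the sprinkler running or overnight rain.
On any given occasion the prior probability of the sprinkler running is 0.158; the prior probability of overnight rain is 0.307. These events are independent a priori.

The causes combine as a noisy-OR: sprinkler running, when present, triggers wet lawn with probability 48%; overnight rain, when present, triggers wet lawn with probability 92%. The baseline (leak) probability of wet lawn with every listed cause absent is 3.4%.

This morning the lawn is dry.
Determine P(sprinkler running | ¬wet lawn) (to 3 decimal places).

Under noisy-OR, P(wet lawn | causes) = 1 − (1−0.034)·∏(1−qᵢ) over the active causes.
P(¬wet lawn) = 0.966×0.842×0.693 + 0.07728×0.842×0.307 + 0.50232×0.158×0.693 + 0.040186×0.158×0.307 = 0.563667 + 0.019976 + 0.055001 + 0.001949 = 0.640593
The sprinkler running-present share is 0.055001 + 0.001949 = 0.056950.
P(sprinkler running | ¬wet lawn) = 0.056950 / 0.640593 ≈ 0.089

P(sprinkler running | ¬wet lawn) ≈ 0.089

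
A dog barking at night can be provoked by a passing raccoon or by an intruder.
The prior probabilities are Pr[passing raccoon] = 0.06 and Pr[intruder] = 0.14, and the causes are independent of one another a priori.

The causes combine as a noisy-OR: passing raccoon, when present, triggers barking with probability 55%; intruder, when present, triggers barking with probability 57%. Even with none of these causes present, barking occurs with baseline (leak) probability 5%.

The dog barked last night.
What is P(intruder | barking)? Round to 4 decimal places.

P(intruder | barking) ≈ 0.5476

Under noisy-OR, P(barking | causes) = 1 − (1−0.05)·∏(1−qᵢ) over the active causes.
For the numerator, keep only intruder=true terms: 0.077841 + 0.006856 = 0.084697
Denominator P(barking): 0.05*0.94*0.86 + 0.5915*0.94*0.14 + 0.5725*0.06*0.86 + 0.816175*0.06*0.14 = 0.154658
P(intruder | barking) = 0.084697/0.154658 ≈ 0.5476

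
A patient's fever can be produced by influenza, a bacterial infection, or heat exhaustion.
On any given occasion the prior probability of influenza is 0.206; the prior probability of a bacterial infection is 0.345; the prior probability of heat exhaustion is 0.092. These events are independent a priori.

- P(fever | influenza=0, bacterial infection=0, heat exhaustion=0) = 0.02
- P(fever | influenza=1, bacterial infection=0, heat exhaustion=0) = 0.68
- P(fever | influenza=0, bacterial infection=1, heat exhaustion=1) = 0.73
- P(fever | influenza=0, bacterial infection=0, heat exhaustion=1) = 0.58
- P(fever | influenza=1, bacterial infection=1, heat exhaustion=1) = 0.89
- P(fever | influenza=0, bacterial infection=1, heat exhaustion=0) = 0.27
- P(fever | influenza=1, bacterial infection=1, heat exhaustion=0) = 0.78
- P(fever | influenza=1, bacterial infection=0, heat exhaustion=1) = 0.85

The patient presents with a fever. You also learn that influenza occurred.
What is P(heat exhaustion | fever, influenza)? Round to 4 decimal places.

P(heat exhaustion | fever, influenza) ≈ 0.1091

Sum P(fever|·) weighted by the priors over the 4 (bacterial infection, heat exhaustion) configurations:
  P(fever | influenza) = 0.68·0.655·0.908 + 0.85·0.655·0.092 + 0.78·0.345·0.908 + 0.89·0.345·0.092
        = 0.404423 + 0.051221 + 0.244343 + 0.028249 = 0.728236
Configurations with heat exhaustion contribute 0.079470, so
  P(heat exhaustion | fever, influenza) = 0.079470 / 0.728236 ≈ 0.1091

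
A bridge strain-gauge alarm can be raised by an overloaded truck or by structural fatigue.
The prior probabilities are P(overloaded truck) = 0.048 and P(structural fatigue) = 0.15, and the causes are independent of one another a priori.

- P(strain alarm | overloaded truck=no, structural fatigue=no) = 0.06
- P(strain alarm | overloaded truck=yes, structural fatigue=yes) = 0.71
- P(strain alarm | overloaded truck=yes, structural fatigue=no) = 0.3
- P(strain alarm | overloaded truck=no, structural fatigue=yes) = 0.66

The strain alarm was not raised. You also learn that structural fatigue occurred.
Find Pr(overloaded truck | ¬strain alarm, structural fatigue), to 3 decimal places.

Pr(overloaded truck | ¬strain alarm, structural fatigue) ≈ 0.041

P(¬strain alarm | structural fatigue) = 0.34*0.952 + 0.29*0.048 = 0.323680 + 0.013920 = 0.337600
The overloaded truck-present share is 0.29*0.048 = 0.013920.
Hence the posterior is 0.013920/0.337600 ≈ 0.041.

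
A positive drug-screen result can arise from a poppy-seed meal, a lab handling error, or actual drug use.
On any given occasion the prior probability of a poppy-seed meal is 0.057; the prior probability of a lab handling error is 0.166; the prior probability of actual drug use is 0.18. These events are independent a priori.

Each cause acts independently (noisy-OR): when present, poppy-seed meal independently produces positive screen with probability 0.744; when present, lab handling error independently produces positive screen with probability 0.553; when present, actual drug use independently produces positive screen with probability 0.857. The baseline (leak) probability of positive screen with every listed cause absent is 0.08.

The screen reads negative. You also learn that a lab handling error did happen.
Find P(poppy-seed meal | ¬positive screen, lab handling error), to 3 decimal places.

P(poppy-seed meal | ¬positive screen, lab handling error) ≈ 0.015

Under noisy-OR, P(positive screen | causes) = 1 − (1−0.08)·∏(1−qᵢ) over the active causes.
By total probability over the 4 (poppy-seed meal, actual drug use) configurations:
  P(¬positive screen | lab handling error) = 0.41124*0.943*0.82 + 0.058807*0.943*0.18 + 0.105277*0.057*0.82 + 0.015055*0.057*0.18
        = 0.317995 + 0.009982 + 0.004921 + 0.000154 = 0.333052
The terms with poppy-seed meal present sum to 0.005075, so
  P(poppy-seed meal | ¬positive screen, lab handling error) = 0.005075 / 0.333052 ≈ 0.015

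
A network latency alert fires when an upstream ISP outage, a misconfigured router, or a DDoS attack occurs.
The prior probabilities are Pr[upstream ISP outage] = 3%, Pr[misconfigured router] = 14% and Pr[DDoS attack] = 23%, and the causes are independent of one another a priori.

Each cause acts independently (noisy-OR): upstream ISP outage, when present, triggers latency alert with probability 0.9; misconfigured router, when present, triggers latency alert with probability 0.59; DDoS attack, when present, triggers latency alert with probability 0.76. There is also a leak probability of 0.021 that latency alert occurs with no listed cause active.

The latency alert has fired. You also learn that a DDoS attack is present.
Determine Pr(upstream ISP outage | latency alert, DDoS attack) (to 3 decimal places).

Under noisy-OR, P(latency alert | causes) = 1 − (1−0.021)·∏(1−qᵢ) over the active causes.
Numerator (weight on configurations with upstream ISP outage): 0.025194 + 0.004160 = 0.029354
The normalizing constant is 0.76504×0.97×0.86 + 0.903666×0.97×0.14 + 0.976504×0.03×0.86 + 0.990367×0.03×0.14 = 0.790268
Posterior = 0.029354 / 0.790268 ≈ 0.037

Pr(upstream ISP outage | latency alert, DDoS attack) ≈ 0.037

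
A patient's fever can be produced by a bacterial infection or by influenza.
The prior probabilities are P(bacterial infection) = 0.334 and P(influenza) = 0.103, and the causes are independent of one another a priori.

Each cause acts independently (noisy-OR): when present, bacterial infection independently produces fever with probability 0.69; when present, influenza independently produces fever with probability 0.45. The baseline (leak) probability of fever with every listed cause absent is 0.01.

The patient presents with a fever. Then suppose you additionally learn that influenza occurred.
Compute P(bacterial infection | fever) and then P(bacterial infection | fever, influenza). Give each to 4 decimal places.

Under noisy-OR, P(fever | causes) = 1 − (1−0.01)·∏(1−qᵢ) over the active causes.
P(fever) = 0.01*0.666*0.897 + 0.4555*0.666*0.103 + 0.6931*0.334*0.897 + 0.831205*0.334*0.103 = 0.005974 + 0.031246 + 0.207651 + 0.028595 = 0.273466
Of this, 0.236246 comes from 0.207651 + 0.028595 (the bacterial infection=true cases).
Hence the posterior is 0.236246/0.273466 ≈ 0.8639.

With the extra evidence:
By total probability over both values of bacterial infection:
  P(fever | influenza) = 0.4555*0.666 + 0.831205*0.334
        = 0.303363 + 0.277622 = 0.580985
Keeping only the bacterial infection-present terms gives 0.277622, so
  P(bacterial infection | fever, influenza) = 0.277622 / 0.580985 ≈ 0.4778
Conditioning on influenza lowers the posterior on bacterial infection: the classic explaining-away effect in a common-effect structure.

P(bacterial infection | fever) ≈ 0.8639; P(bacterial infection | fever, influenza) ≈ 0.4778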